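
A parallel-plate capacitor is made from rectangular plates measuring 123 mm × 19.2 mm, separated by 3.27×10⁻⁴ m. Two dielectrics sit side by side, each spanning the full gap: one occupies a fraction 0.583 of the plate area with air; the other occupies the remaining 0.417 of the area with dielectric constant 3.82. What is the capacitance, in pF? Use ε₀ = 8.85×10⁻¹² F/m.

C ≈ 139 pF

A = 123 × 19.2 mm² = 2.36×10⁻³ m².
Side-by-side slabs ⇒ two capacitors in parallel, each spanning the full gap.
C₁ = κ₁ε₀A₁/d = 1.00 × 8.85×10⁻¹² × 1.38×10⁻³ / 3.27×10⁻⁴ = 3.73×10⁻¹¹ F.
C₂ = κ₂ε₀A₂/d = 3.82 × 8.85×10⁻¹² × 9.85×10⁻⁴ / 3.27×10⁻⁴ = 1.02×10⁻¹⁰ F.
C = C₁ + C₂ = 1.39×10⁻¹⁰ F.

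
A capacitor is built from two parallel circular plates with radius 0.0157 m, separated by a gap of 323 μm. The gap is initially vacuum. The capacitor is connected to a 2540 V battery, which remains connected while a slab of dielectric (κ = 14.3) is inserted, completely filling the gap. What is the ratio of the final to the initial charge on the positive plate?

14.3

Battery connected ⇒ V is held fixed.
C₂ = 14.3 C₁ and Q = CV, so Q₂/Q₁ = C₂/C₁ = 14.3.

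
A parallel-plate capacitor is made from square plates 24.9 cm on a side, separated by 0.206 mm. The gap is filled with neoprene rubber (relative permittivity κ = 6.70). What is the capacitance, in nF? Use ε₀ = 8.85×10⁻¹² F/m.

A = (24.9 cm)² = 6.20×10⁻² m².
C = κε₀A/d = 6.70 × 8.85×10⁻¹² × 6.20×10⁻² / 2.06×10⁻⁴ = 1.78×10⁻⁸ F.

C ≈ 17.8 nF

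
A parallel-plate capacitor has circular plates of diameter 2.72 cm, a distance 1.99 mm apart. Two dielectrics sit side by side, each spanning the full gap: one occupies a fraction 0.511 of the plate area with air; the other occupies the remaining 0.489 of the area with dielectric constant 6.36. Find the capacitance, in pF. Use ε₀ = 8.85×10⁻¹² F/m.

A = π(2.72/2 cm)² = 5.81×10⁻⁴ m².
Side-by-side slabs ⇒ two capacitors in parallel, each spanning the full gap.
C₁ = κ₁ε₀A₁/d = 1.00 × 8.85×10⁻¹² × 2.97×10⁻⁴ / 1.99×10⁻³ = 1.32×10⁻¹² F.
C₂ = κ₂ε₀A₂/d = 6.36 × 8.85×10⁻¹² × 2.84×10⁻⁴ / 1.99×10⁻³ = 8.04×10⁻¹² F.
C = C₁ + C₂ = 9.36×10⁻¹² F.

C ≈ 9.36 pF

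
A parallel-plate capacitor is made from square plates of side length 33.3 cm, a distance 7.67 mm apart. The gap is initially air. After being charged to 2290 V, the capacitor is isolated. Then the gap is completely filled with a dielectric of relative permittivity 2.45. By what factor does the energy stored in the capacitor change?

Isolated ⇒ Q is held fixed.
C₂ = 2.45 C₁ and U = Q²/(2C), so U₂/U₁ = C₁/C₂ = 0.408.

0.408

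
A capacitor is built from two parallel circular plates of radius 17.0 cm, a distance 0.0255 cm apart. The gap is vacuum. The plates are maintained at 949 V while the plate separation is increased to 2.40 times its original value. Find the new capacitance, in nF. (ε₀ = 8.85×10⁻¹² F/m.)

A = π(17.0 cm)² = 9.08×10⁻² m².
Initially C₁ = ε₀A/d = 8.85×10⁻¹² × 9.08×10⁻² / 2.55×10⁻⁴ = 3.15×10⁻⁹ F.
C = ε₀A/d scales as 1/d, so C₂/C₁ = d₁/d₂ = 1/2.40 = 0.417.
C₂ = 0.417 × 3.15×10⁻⁹ = 1.31×10⁻⁹ F.

C ≈ 1.31 nF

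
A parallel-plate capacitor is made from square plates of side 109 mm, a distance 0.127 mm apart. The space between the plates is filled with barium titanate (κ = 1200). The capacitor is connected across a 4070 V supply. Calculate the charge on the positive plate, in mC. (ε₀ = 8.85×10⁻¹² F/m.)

Q ≈ 4.04 mC

A = (109 mm)² = 1.19×10⁻² m².
C = κε₀A/d = 1200 × 8.85×10⁻¹² × 1.19×10⁻² / 1.27×10⁻⁴ = 9.94×10⁻⁷ F.
Q = CV = 9.94×10⁻⁷ × 4070 = 4.04×10⁻³ C.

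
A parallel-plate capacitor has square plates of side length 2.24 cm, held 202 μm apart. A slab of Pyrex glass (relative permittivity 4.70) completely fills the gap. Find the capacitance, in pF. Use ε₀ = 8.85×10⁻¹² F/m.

A = (2.24 cm)² = 5.02×10⁻⁴ m².
C = κε₀A/d = 4.70 × 8.85×10⁻¹² × 5.02×10⁻⁴ / 2.02×10⁻⁴ = 1.03×10⁻¹⁰ F.

C ≈ 103 pF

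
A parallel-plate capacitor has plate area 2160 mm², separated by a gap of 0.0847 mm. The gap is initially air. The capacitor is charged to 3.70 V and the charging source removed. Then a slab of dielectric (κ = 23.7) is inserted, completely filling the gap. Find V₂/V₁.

Isolated ⇒ Q is held fixed.
C₂ = 23.7 C₁ and V = Q/C, so V₂/V₁ = C₁/C₂ = 0.0422.

V₂/V₁ ≈ 0.0422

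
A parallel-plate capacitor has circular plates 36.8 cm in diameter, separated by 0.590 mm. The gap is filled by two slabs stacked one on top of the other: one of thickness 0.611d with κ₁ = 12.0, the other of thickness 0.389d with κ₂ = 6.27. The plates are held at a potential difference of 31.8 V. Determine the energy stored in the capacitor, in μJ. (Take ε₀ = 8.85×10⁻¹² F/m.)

A = π(36.8/2 cm)² = 0.106 m².
Stacked slabs ⇒ two capacitors in series, each with the full plate area.
C₁ = κ₁ε₀A/d₁ = 12.0 × 8.85×10⁻¹² × 0.106 / 3.60×10⁻⁴ = 3.13×10⁻⁸ F.
C₂ = κ₂ε₀A/d₂ = 6.27 × 8.85×10⁻¹² × 0.106 / 2.30×10⁻⁴ = 2.57×10⁻⁸ F.
C = (1/C₁ + 1/C₂)⁻¹ = 1.41×10⁻⁸ F.
U = ½CV² = ½ × 1.41×10⁻⁸ × (31.8)² = 7.14×10⁻⁶ J.

U ≈ 7.14 μJ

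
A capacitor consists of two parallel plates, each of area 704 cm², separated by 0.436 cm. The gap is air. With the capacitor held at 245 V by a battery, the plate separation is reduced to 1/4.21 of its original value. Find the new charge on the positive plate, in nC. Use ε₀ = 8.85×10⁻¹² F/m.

A = 704 cm² = 7.04×10⁻² m².
Initially C₁ = ε₀A/d = 8.85×10⁻¹² × 7.04×10⁻² / 4.36×10⁻³ = 1.43×10⁻¹⁰ F.
Q₁ = 3.50×10⁻⁸ C.
Battery connected ⇒ V is held fixed. C₂ = 4.21 C₁ and Q = CV, so Q₂/Q₁ = C₂/C₁ = 4.21.
Q₂ = 4.21 × 3.50×10⁻⁸ = 1.47×10⁻⁷ C.

Q ≈ 147 nC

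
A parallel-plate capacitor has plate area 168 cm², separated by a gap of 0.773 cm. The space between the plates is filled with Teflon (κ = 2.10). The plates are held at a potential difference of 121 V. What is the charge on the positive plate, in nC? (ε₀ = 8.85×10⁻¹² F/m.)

Q ≈ 4.89 nC

A = 168 cm² = 1.68×10⁻² m².
C = κε₀A/d = 2.10 × 8.85×10⁻¹² × 1.68×10⁻² / 7.73×10⁻³ = 4.04×10⁻¹¹ F.
Q = CV = 4.04×10⁻¹¹ × 121 = 4.89×10⁻⁹ C.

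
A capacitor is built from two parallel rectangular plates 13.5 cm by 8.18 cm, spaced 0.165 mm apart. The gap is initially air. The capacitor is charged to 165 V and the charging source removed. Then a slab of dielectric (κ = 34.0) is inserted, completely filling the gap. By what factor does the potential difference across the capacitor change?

Isolated ⇒ Q is held fixed.
C₂ = 34.0 C₁ and V = Q/C, so V₂/V₁ = C₁/C₂ = 0.0294.

V₂/V₁ ≈ 0.0294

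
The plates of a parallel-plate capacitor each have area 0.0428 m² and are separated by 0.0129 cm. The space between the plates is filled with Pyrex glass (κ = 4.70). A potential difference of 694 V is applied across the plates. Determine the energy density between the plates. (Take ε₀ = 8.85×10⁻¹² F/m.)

E = V/d = 694 / 1.29×10⁻⁴ = 5.38×10⁶ V/m.
u = ½κε₀E² = ½ × 4.70 × 8.85×10⁻¹² × (5.38×10⁶)² = 6.02×10² J/m³.

u ≈ 602 J/m³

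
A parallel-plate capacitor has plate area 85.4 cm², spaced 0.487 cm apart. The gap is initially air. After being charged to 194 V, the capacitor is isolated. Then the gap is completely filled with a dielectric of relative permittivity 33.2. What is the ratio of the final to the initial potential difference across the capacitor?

Isolated ⇒ Q is held fixed.
C₂ = 33.2 C₁ and V = Q/C, so V₂/V₁ = C₁/C₂ = 0.0301.

0.0301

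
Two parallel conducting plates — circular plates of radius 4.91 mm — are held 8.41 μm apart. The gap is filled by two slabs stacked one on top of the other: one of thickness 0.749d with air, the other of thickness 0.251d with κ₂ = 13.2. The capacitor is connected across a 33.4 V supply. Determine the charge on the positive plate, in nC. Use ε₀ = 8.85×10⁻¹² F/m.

3.47 nC

A = π(4.91 mm)² = 7.57×10⁻⁵ m².
Stacked slabs ⇒ two capacitors in series, each with the full plate area.
C₁ = κ₁ε₀A/d₁ = 1.00 × 8.85×10⁻¹² × 7.57×10⁻⁵ / 6.30×10⁻⁶ = 1.06×10⁻¹⁰ F.
C₂ = κ₂ε₀A/d₂ = 13.2 × 8.85×10⁻¹² × 7.57×10⁻⁵ / 2.11×10⁻⁶ = 4.19×10⁻⁹ F.
C = (1/C₁ + 1/C₂)⁻¹ = 1.04×10⁻¹⁰ F.
Q = CV = 1.04×10⁻¹⁰ × 33.4 = 3.47×10⁻⁹ C.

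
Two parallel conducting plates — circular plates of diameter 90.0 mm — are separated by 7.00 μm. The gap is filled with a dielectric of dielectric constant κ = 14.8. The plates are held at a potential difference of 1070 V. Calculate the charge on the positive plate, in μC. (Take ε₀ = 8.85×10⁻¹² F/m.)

Q ≈ 127 μC

A = π(90.0/2 mm)² = 6.36×10⁻³ m².
C = κε₀A/d = 14.8 × 8.85×10⁻¹² × 6.36×10⁻³ / 7.00×10⁻⁶ = 1.19×10⁻⁷ F.
Q = CV = 1.19×10⁻⁷ × 1070 = 1.27×10⁻⁴ C.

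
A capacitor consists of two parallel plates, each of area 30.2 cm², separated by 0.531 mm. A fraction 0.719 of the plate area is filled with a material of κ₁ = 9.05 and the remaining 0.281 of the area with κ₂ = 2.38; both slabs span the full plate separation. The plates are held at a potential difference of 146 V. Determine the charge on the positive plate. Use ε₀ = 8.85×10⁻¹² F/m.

A = 30.2 cm² = 3.02×10⁻³ m².
Side-by-side slabs ⇒ two capacitors in parallel, each spanning the full gap.
C₁ = κ₁ε₀A₁/d = 9.05 × 8.85×10⁻¹² × 2.17×10⁻³ / 5.31×10⁻⁴ = 3.28×10⁻¹⁰ F.
C₂ = κ₂ε₀A₂/d = 2.38 × 8.85×10⁻¹² × 8.49×10⁻⁴ / 5.31×10⁻⁴ = 3.37×10⁻¹¹ F.
C = C₁ + C₂ = 3.61×10⁻¹⁰ F.
Q = CV = 3.61×10⁻¹⁰ × 146 = 5.27×10⁻⁸ C.

Q ≈ 52.7 nC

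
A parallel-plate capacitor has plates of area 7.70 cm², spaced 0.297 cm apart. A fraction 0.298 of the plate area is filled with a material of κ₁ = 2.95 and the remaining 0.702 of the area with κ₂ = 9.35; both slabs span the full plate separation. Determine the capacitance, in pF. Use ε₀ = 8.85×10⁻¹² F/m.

A = 7.70 cm² = 7.70×10⁻⁴ m².
Side-by-side slabs ⇒ two capacitors in parallel, each spanning the full gap.
C₁ = κ₁ε₀A₁/d = 2.95 × 8.85×10⁻¹² × 2.29×10⁻⁴ / 2.97×10⁻³ = 2.02×10⁻¹² F.
C₂ = κ₂ε₀A₂/d = 9.35 × 8.85×10⁻¹² × 5.41×10⁻⁴ / 2.97×10⁻³ = 1.51×10⁻¹¹ F.
C = C₁ + C₂ = 1.71×10⁻¹¹ F.

17.1 pF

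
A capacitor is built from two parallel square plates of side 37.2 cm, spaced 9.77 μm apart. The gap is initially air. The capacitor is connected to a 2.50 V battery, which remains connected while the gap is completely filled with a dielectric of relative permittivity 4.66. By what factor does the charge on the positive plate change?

Battery connected ⇒ V is held fixed.
C₂ = 4.66 C₁ and Q = CV, so Q₂/Q₁ = C₂/C₁ = 4.66.

4.66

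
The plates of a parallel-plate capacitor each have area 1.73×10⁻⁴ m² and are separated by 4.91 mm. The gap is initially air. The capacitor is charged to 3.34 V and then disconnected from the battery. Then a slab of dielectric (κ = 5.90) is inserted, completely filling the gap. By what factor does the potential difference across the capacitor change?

Isolated ⇒ Q is held fixed.
C₂ = 5.90 C₁ and V = Q/C, so V₂/V₁ = C₁/C₂ = 0.169.

V₂/V₁ ≈ 0.169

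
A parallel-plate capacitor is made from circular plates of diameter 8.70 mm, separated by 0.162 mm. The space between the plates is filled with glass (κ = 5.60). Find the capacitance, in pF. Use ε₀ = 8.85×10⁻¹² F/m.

C ≈ 18.2 pF

A = π(8.70/2 mm)² = 5.94×10⁻⁵ m².
C = κε₀A/d = 5.60 × 8.85×10⁻¹² × 5.94×10⁻⁵ / 1.62×10⁻⁴ = 1.82×10⁻¹¹ F.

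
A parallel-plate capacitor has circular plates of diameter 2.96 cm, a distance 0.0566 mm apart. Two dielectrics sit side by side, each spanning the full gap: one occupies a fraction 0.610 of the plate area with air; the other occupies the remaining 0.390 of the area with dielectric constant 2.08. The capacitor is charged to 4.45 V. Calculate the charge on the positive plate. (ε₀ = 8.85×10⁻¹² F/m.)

A = π(2.96/2 cm)² = 6.88×10⁻⁴ m².
Side-by-side slabs ⇒ two capacitors in parallel, each spanning the full gap.
C₁ = κ₁ε₀A₁/d = 1.00 × 8.85×10⁻¹² × 4.20×10⁻⁴ / 5.66×10⁻⁵ = 6.56×10⁻¹¹ F.
C₂ = κ₂ε₀A₂/d = 2.08 × 8.85×10⁻¹² × 2.68×10⁻⁴ / 5.66×10⁻⁵ = 8.73×10⁻¹¹ F.
C = C₁ + C₂ = 1.53×10⁻¹⁰ F.
Q = CV = 1.53×10⁻¹⁰ × 4.45 = 6.80×10⁻¹⁰ C.

Q ≈ 0.680 nC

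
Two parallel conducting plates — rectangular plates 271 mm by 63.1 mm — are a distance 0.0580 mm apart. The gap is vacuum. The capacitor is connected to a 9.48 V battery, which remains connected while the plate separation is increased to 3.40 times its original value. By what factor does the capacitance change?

C = ε₀A/d scales as 1/d, so C₂/C₁ = d₁/d₂ = 1/3.40 = 0.294.

C₂/C₁ ≈ 0.294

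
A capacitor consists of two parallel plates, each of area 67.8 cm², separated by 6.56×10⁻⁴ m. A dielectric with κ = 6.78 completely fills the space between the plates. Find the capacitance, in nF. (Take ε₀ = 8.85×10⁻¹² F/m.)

0.620 nF

A = 67.8 cm² = 6.78×10⁻³ m².
C = κε₀A/d = 6.78 × 8.85×10⁻¹² × 6.78×10⁻³ / 6.56×10⁻⁴ = 6.20×10⁻¹⁰ F.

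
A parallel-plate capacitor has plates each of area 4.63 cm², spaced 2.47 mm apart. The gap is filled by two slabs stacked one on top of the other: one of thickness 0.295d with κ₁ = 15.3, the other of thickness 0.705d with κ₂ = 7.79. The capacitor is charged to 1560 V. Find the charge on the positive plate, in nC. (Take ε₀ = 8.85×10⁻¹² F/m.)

A = 4.63 cm² = 4.63×10⁻⁴ m².
Stacked slabs ⇒ two capacitors in series, each with the full plate area.
C₁ = κ₁ε₀A/d₁ = 15.3 × 8.85×10⁻¹² × 4.63×10⁻⁴ / 7.29×10⁻⁴ = 8.60×10⁻¹¹ F.
C₂ = κ₂ε₀A/d₂ = 7.79 × 8.85×10⁻¹² × 4.63×10⁻⁴ / 1.74×10⁻³ = 1.83×10⁻¹¹ F.
C = (1/C₁ + 1/C₂)⁻¹ = 1.51×10⁻¹¹ F.
Q = CV = 1.51×10⁻¹¹ × 1560 = 2.36×10⁻⁸ C.

23.6 nC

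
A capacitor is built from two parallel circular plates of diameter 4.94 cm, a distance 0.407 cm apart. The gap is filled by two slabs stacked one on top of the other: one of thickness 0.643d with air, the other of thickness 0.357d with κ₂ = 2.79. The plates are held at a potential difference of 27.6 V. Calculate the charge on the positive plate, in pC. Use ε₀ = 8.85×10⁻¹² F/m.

A = π(4.94/2 cm)² = 1.92×10⁻³ m².
Stacked slabs ⇒ two capacitors in series, each with the full plate area.
C₁ = κ₁ε₀A/d₁ = 1.00 × 8.85×10⁻¹² × 1.92×10⁻³ / 2.62×10⁻³ = 6.48×10⁻¹² F.
C₂ = κ₂ε₀A/d₂ = 2.79 × 8.85×10⁻¹² × 1.92×10⁻³ / 1.45×10⁻³ = 3.26×10⁻¹¹ F.
C = (1/C₁ + 1/C₂)⁻¹ = 5.41×10⁻¹² F.
Q = CV = 5.41×10⁻¹² × 27.6 = 1.49×10⁻¹⁰ C.

Q ≈ 149 pC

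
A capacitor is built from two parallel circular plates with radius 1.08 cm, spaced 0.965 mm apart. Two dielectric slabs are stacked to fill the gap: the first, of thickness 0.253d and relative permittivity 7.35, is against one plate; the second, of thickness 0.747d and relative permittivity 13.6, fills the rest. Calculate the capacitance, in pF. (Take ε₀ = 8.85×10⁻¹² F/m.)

A = π(1.08 cm)² = 3.66×10⁻⁴ m².
Stacked slabs ⇒ two capacitors in series, each with the full plate area.
C₁ = κ₁ε₀A/d₁ = 7.35 × 8.85×10⁻¹² × 3.66×10⁻⁴ / 2.44×10⁻⁴ = 9.76×10⁻¹¹ F.
C₂ = κ₂ε₀A/d₂ = 13.6 × 8.85×10⁻¹² × 3.66×10⁻⁴ / 7.21×10⁻⁴ = 6.12×10⁻¹¹ F.
C = (1/C₁ + 1/C₂)⁻¹ = 3.76×10⁻¹¹ F.

C ≈ 37.6 pF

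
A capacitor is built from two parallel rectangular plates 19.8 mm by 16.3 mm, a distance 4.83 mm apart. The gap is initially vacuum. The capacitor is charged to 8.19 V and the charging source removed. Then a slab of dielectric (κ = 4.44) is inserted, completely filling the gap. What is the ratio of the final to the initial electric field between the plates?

E₂/E₁ ≈ 0.225

Isolated ⇒ Q is held fixed.
V₂ = Q/C₂ = V₁/4.44; E = V/d, so E₂/E₁ = (V₂/V₁)(d₁/d₂) = 0.225.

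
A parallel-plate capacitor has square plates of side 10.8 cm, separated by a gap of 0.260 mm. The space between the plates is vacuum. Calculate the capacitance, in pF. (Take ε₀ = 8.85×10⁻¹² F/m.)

A = (10.8 cm)² = 1.17×10⁻² m².
C = ε₀A/d = 8.85×10⁻¹² × 1.17×10⁻² / 2.60×10⁻⁴ = 3.97×10⁻¹⁰ F.

C ≈ 397 pF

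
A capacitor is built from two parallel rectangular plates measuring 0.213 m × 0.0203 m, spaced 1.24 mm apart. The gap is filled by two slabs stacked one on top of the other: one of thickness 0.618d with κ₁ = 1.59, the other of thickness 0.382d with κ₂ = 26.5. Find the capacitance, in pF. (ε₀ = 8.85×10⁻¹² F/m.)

A = 0.213 × 0.0203 m² = 4.32×10⁻³ m².
Stacked slabs ⇒ two capacitors in series, each with the full plate area.
C₁ = κ₁ε₀A/d₁ = 1.59 × 8.85×10⁻¹² × 4.32×10⁻³ / 7.66×10⁻⁴ = 7.94×10⁻¹¹ F.
C₂ = κ₂ε₀A/d₂ = 26.5 × 8.85×10⁻¹² × 4.32×10⁻³ / 4.74×10⁻⁴ = 2.14×10⁻⁹ F.
C = (1/C₁ + 1/C₂)⁻¹ = 7.66×10⁻¹¹ F.

C ≈ 76.6 pF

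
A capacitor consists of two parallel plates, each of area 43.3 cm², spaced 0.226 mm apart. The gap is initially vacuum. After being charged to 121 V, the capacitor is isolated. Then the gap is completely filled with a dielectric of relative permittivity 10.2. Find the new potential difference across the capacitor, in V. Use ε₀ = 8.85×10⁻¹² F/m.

A = 43.3 cm² = 4.33×10⁻³ m².
Initially C₁ = ε₀A/d = 8.85×10⁻¹² × 4.33×10⁻³ / 2.26×10⁻⁴ = 1.70×10⁻¹⁰ F.
V₁ = 1.21×10² V.
Isolated ⇒ Q is held fixed. C₂ = 10.2 C₁ and V = Q/C, so V₂/V₁ = C₁/C₂ = 0.0980.
V₂ = 0.0980 × 1.21×10² = 11.9 V.

11.9 V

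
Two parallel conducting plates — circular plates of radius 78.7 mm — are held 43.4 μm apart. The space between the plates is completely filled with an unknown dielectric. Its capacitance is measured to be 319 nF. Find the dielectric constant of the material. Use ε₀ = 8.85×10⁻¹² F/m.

A = π(78.7 mm)² = 1.95×10⁻² m².
κ = Cd/(ε₀A) = 3.19×10⁻⁷ × 4.34×10⁻⁵ / (8.85×10⁻¹² × 1.95×10⁻²) = 80.4.

κ ≈ 80.4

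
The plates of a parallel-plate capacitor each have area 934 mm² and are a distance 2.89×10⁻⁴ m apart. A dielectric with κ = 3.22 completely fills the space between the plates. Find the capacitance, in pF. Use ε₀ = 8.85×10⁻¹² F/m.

C ≈ 92.1 pF

A = 934 mm² = 9.34×10⁻⁴ m².
C = κε₀A/d = 3.22 × 8.85×10⁻¹² × 9.34×10⁻⁴ / 2.89×10⁻⁴ = 9.21×10⁻¹¹ F.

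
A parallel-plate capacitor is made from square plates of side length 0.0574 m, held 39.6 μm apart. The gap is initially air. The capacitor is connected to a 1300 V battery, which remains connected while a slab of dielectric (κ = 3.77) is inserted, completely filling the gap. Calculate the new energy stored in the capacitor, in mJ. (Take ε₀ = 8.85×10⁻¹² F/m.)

2.35 mJ

A = (0.0574 m)² = 3.29×10⁻³ m².
Initially C₁ = ε₀A/d = 8.85×10⁻¹² × 3.29×10⁻³ / 3.96×10⁻⁵ = 7.36×10⁻¹⁰ F.
U₁ = 6.22×10⁻⁴ J.
Battery connected ⇒ V is held fixed. C₂ = 3.77 C₁ and U = ½CV², so U₂/U₁ = C₂/C₁ = 3.77.
U₂ = 3.77 × 6.22×10⁻⁴ = 2.35×10⁻³ J.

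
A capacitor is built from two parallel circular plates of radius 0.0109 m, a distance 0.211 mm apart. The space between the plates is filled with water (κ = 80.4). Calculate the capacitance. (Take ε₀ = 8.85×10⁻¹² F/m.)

A = π(0.0109 m)² = 3.73×10⁻⁴ m².
C = κε₀A/d = 80.4 × 8.85×10⁻¹² × 3.73×10⁻⁴ / 2.11×10⁻⁴ = 1.26×10⁻⁹ F.

1.26 nF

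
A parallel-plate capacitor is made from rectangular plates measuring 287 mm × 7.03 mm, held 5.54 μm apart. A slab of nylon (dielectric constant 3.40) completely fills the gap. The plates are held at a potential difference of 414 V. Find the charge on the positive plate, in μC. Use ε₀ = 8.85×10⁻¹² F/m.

A = 287 × 7.03 mm² = 2.02×10⁻³ m².
C = κε₀A/d = 3.40 × 8.85×10⁻¹² × 2.02×10⁻³ / 5.54×10⁻⁶ = 1.10×10⁻⁸ F.
Q = CV = 1.10×10⁻⁸ × 414 = 4.54×10⁻⁶ C.

4.54 μC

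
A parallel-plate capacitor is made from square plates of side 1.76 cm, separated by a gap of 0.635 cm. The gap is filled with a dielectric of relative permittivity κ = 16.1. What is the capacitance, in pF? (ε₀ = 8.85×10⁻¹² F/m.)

A = (1.76 cm)² = 3.10×10⁻⁴ m².
C = κε₀A/d = 16.1 × 8.85×10⁻¹² × 3.10×10⁻⁴ / 6.35×10⁻³ = 6.95×10⁻¹² F.

C ≈ 6.95 pF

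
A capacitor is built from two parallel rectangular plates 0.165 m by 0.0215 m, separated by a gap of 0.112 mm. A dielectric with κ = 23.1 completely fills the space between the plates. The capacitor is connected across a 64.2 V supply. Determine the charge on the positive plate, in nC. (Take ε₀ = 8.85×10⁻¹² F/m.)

Q ≈ 416 nC

A = 0.165 × 0.0215 m² = 3.55×10⁻³ m².
C = κε₀A/d = 23.1 × 8.85×10⁻¹² × 3.55×10⁻³ / 1.12×10⁻⁴ = 6.48×10⁻⁹ F.
Q = CV = 6.48×10⁻⁹ × 64.2 = 4.16×10⁻⁷ C.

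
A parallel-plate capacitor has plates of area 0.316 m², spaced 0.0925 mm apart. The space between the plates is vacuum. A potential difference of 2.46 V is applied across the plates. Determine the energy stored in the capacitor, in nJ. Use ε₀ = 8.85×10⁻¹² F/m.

C = ε₀A/d = 8.85×10⁻¹² × 0.316 / 9.25×10⁻⁵ = 3.02×10⁻⁸ F.
U = ½CV² = ½ × 3.02×10⁻⁸ × (2.46)² = 9.15×10⁻⁸ J.

91.5 nJ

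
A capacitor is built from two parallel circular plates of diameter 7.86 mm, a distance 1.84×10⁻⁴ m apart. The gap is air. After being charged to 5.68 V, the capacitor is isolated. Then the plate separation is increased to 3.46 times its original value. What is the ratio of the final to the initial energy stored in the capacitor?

Isolated ⇒ Q is held fixed.
C₂ = 0.289 C₁ and U = Q²/(2C), so U₂/U₁ = C₁/C₂ = 3.46.

3.46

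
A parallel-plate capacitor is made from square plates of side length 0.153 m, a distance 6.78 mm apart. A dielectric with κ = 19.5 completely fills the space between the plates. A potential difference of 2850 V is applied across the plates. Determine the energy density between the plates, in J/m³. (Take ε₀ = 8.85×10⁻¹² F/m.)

15.2 J/m³

E = V/d = 2850 / 6.78×10⁻³ = 4.20×10⁵ V/m.
u = ½κε₀E² = ½ × 19.5 × 8.85×10⁻¹² × (4.20×10⁵)² = 15.2 J/m³.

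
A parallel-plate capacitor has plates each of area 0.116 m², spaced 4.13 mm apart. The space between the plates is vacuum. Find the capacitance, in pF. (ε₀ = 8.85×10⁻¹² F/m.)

C = ε₀A/d = 8.85×10⁻¹² × 0.116 / 4.13×10⁻³ = 2.49×10⁻¹⁰ F.

249 pF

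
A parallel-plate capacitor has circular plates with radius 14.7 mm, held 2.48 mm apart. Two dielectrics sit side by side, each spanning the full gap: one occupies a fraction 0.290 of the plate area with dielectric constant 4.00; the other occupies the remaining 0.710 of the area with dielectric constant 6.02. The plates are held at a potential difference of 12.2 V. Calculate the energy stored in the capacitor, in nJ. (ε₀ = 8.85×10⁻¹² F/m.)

A = π(14.7 mm)² = 6.79×10⁻⁴ m².
Side-by-side slabs ⇒ two capacitors in parallel, each spanning the full gap.
C₁ = κ₁ε₀A₁/d = 4.00 × 8.85×10⁻¹² × 1.97×10⁻⁴ / 2.48×10⁻³ = 2.81×10⁻¹² F.
C₂ = κ₂ε₀A₂/d = 6.02 × 8.85×10⁻¹² × 4.82×10⁻⁴ / 2.48×10⁻³ = 1.04×10⁻¹¹ F.
C = C₁ + C₂ = 1.32×10⁻¹¹ F.
U = ½CV² = ½ × 1.32×10⁻¹¹ × (12.2)² = 9.80×10⁻¹⁰ J.

U ≈ 0.980 nJ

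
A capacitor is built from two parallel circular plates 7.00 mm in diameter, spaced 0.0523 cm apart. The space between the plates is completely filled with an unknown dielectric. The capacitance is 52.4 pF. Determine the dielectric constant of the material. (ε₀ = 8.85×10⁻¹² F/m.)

A = π(7.00/2 mm)² = 3.85×10⁻⁵ m².
κ = Cd/(ε₀A) = 5.24×10⁻¹¹ × 5.23×10⁻⁴ / (8.85×10⁻¹² × 3.85×10⁻⁵) = 80.5.

80.5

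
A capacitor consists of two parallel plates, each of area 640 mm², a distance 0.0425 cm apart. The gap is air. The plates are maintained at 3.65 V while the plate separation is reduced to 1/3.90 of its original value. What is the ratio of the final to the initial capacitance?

C₂/C₁ ≈ 3.90

C = ε₀A/d scales as 1/d, so C₂/C₁ = d₁/d₂ = 3.90.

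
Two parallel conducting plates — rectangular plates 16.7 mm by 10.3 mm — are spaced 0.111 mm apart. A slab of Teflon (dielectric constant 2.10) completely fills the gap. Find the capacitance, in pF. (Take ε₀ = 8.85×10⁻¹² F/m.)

A = 16.7 × 10.3 mm² = 1.72×10⁻⁴ m².
C = κε₀A/d = 2.10 × 8.85×10⁻¹² × 1.72×10⁻⁴ / 1.11×10⁻⁴ = 2.88×10⁻¹¹ F.

28.8 pF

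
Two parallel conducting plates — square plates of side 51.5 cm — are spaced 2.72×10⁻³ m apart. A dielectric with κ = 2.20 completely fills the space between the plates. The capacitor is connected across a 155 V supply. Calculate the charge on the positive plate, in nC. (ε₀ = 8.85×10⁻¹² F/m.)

A = (51.5 cm)² = 0.265 m².
C = κε₀A/d = 2.20 × 8.85×10⁻¹² × 0.265 / 2.72×10⁻³ = 1.90×10⁻⁹ F.
Q = CV = 1.90×10⁻⁹ × 155 = 2.94×10⁻⁷ C.

Q ≈ 294 nC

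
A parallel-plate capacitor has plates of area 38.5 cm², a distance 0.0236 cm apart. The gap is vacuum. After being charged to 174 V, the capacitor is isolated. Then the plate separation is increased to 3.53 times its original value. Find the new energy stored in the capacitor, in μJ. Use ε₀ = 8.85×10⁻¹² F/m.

U ≈ 7.71 μJ

A = 38.5 cm² = 3.85×10⁻³ m².
Initially C₁ = ε₀A/d = 8.85×10⁻¹² × 3.85×10⁻³ / 2.36×10⁻⁴ = 1.44×10⁻¹⁰ F.
U₁ = 2.19×10⁻⁶ J.
Isolated ⇒ Q is held fixed. C₂ = 0.283 C₁ and U = Q²/(2C), so U₂/U₁ = C₁/C₂ = 3.53.
U₂ = 3.53 × 2.19×10⁻⁶ = 7.71×10⁻⁶ J.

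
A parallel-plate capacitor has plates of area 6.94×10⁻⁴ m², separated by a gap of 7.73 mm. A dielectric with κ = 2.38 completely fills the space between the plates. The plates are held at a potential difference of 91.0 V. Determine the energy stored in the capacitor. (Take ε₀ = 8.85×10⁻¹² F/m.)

7.83 nJ

C = κε₀A/d = 2.38 × 8.85×10⁻¹² × 6.94×10⁻⁴ / 7.73×10⁻³ = 1.89×10⁻¹² F.
U = ½CV² = ½ × 1.89×10⁻¹² × (91.0)² = 7.83×10⁻⁹ J.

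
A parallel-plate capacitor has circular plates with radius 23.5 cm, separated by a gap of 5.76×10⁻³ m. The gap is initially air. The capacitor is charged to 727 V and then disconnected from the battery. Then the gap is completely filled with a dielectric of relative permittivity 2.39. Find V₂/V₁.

V₂/V₁ ≈ 0.418

Isolated ⇒ Q is held fixed.
C₂ = 2.39 C₁ and V = Q/C, so V₂/V₁ = C₁/C₂ = 0.418.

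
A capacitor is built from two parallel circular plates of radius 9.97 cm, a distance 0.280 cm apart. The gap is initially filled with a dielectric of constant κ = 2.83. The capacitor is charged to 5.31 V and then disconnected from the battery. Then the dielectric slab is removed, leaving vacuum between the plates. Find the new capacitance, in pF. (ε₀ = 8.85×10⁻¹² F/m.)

C ≈ 98.7 pF

A = π(9.97 cm)² = 3.12×10⁻² m².
Initially C₁ = κε₀A/d = 2.83 × 8.85×10⁻¹² × 3.12×10⁻² / 2.80×10⁻³ = 2.79×10⁻¹⁰ F.
C = κε₀A/d scales with κ, so C₂/C₁ = 1/κ = 1/2.83 = 0.353.
C₂ = 0.353 × 2.79×10⁻¹⁰ = 9.87×10⁻¹¹ F.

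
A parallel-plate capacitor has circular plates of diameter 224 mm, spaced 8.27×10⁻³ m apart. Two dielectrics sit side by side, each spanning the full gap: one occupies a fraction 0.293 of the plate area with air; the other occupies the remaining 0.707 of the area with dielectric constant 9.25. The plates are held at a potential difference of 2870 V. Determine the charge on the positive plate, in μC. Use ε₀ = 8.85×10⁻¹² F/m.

A = π(224/2 mm)² = 3.94×10⁻² m².
Side-by-side slabs ⇒ two capacitors in parallel, each spanning the full gap.
C₁ = κ₁ε₀A₁/d = 1.00 × 8.85×10⁻¹² × 1.15×10⁻² / 8.27×10⁻³ = 1.24×10⁻¹¹ F.
C₂ = κ₂ε₀A₂/d = 9.25 × 8.85×10⁻¹² × 2.79×10⁻² / 8.27×10⁻³ = 2.76×10⁻¹⁰ F.
C = C₁ + C₂ = 2.88×10⁻¹⁰ F.
Q = CV = 2.88×10⁻¹⁰ × 2870 = 8.27×10⁻⁷ C.

0.827 μC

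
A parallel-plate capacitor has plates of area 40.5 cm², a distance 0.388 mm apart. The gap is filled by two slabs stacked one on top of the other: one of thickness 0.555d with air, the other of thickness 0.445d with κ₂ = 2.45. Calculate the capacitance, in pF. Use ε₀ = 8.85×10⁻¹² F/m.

A = 40.5 cm² = 4.05×10⁻³ m².
Stacked slabs ⇒ two capacitors in series, each with the full plate area.
C₁ = κ₁ε₀A/d₁ = 1.00 × 8.85×10⁻¹² × 4.05×10⁻³ / 2.15×10⁻⁴ = 1.66×10⁻¹⁰ F.
C₂ = κ₂ε₀A/d₂ = 2.45 × 8.85×10⁻¹² × 4.05×10⁻³ / 1.73×10⁻⁴ = 5.09×10⁻¹⁰ F.
C = (1/C₁ + 1/C₂)⁻¹ = 1.25×10⁻¹⁰ F.

125 pF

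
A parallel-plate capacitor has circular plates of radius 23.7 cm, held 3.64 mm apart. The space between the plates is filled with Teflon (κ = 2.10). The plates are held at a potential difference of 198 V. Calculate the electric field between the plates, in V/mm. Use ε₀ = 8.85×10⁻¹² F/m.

E ≈ 54.4 V/mm

E = V/d = 198 / 3.64×10⁻³ = 5.44×10⁴ V/m.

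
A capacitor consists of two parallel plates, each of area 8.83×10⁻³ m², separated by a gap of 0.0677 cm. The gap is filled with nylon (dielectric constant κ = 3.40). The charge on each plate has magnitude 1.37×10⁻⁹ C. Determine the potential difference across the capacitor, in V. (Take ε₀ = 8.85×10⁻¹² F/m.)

3.49 V

C = κε₀A/d = 3.40 × 8.85×10⁻¹² × 8.83×10⁻³ / 6.77×10⁻⁴ = 3.92×10⁻¹⁰ F.
V = Q/C = 1.37×10⁻⁹ / 3.92×10⁻¹⁰ = 3.49 V.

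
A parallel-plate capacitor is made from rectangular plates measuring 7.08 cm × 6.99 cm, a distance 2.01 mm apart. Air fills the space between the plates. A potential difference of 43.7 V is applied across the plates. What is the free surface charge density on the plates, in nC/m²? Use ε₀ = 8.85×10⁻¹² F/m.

A = 7.08 × 6.99 cm² = 4.95×10⁻³ m².
C = ε₀A/d = 8.85×10⁻¹² × 4.95×10⁻³ / 2.01×10⁻³ = 2.18×10⁻¹¹ F.
σ = Q/A = CV/A = 2.18×10⁻¹¹ × 43.7 / 4.95×10⁻³ = 1.92×10⁻⁷ C/m².

σ ≈ 192 nC/m²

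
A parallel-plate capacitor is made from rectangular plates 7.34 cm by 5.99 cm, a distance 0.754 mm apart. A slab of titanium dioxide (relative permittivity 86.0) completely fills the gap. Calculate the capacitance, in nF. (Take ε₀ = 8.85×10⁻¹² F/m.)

C ≈ 4.44 nF

A = 7.34 × 5.99 cm² = 4.40×10⁻³ m².
C = κε₀A/d = 86.0 × 8.85×10⁻¹² × 4.40×10⁻³ / 7.54×10⁻⁴ = 4.44×10⁻⁹ F.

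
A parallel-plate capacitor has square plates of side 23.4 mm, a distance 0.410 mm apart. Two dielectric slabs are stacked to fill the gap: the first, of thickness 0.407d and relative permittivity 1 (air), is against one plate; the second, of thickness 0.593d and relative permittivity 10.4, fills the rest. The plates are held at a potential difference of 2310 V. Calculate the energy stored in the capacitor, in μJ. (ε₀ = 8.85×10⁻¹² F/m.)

U ≈ 68.0 μJ

A = (23.4 mm)² = 5.48×10⁻⁴ m².
Stacked slabs ⇒ two capacitors in series, each with the full plate area.
C₁ = κ₁ε₀A/d₁ = 1.00 × 8.85×10⁻¹² × 5.48×10⁻⁴ / 1.67×10⁻⁴ = 2.90×10⁻¹¹ F.
C₂ = κ₂ε₀A/d₂ = 10.4 × 8.85×10⁻¹² × 5.48×10⁻⁴ / 2.43×10⁻⁴ = 2.07×10⁻¹⁰ F.
C = (1/C₁ + 1/C₂)⁻¹ = 2.55×10⁻¹¹ F.
U = ½CV² = ½ × 2.55×10⁻¹¹ × (2310)² = 6.80×10⁻⁵ J.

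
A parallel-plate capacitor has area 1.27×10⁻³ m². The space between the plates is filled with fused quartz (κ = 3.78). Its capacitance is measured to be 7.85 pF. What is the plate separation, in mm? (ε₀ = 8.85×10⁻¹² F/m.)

d ≈ 5.41 mm

d = κε₀A/C = 3.78 × 8.85×10⁻¹² × 1.27×10⁻³ / 7.85×10⁻¹² = 5.41×10⁻³ m.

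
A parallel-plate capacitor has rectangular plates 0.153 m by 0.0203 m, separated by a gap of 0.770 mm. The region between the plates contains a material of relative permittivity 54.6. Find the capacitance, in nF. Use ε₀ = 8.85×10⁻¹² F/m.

1.95 nF

A = 0.153 × 0.0203 m² = 3.11×10⁻³ m².
C = κε₀A/d = 54.6 × 8.85×10⁻¹² × 3.11×10⁻³ / 7.70×10⁻⁴ = 1.95×10⁻⁹ F.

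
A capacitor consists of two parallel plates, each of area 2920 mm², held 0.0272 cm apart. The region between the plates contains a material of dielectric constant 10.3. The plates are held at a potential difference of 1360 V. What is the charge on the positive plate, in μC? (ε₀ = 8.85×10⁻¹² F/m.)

A = 2920 mm² = 2.92×10⁻³ m².
C = κε₀A/d = 10.3 × 8.85×10⁻¹² × 2.92×10⁻³ / 2.72×10⁻⁴ = 9.79×10⁻¹⁰ F.
Q = CV = 9.79×10⁻¹⁰ × 1360 = 1.33×10⁻⁶ C.

Q ≈ 1.33 μC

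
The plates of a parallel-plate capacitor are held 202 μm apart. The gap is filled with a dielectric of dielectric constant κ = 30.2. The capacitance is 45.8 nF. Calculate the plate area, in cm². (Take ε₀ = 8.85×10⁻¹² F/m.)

346 cm²

A = Cd/(κε₀) = 4.58×10⁻⁸ × 2.02×10⁻⁴ / (30.2 × 8.85×10⁻¹²) = 3.46×10⁻² m².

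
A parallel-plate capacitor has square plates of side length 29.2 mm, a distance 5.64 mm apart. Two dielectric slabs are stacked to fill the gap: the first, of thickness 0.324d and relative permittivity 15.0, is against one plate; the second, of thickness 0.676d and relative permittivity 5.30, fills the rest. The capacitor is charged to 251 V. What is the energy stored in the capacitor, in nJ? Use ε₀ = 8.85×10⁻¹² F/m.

A = (29.2 mm)² = 8.53×10⁻⁴ m².
Stacked slabs ⇒ two capacitors in series, each with the full plate area.
C₁ = κ₁ε₀A/d₁ = 15.0 × 8.85×10⁻¹² × 8.53×10⁻⁴ / 1.83×10⁻³ = 6.19×10⁻¹¹ F.
C₂ = κ₂ε₀A/d₂ = 5.30 × 8.85×10⁻¹² × 8.53×10⁻⁴ / 3.81×10⁻³ = 1.05×10⁻¹¹ F.
C = (1/C₁ + 1/C₂)⁻¹ = 8.97×10⁻¹² F.
U = ½CV² = ½ × 8.97×10⁻¹² × (251)² = 2.83×10⁻⁷ J.

283 nJ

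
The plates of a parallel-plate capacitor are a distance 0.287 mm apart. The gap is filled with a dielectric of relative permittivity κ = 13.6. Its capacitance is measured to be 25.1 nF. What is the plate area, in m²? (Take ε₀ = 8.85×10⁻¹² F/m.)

A ≈ 0.0599 m²

A = Cd/(κε₀) = 2.51×10⁻⁸ × 2.87×10⁻⁴ / (13.6 × 8.85×10⁻¹²) = 5.99×10⁻² m².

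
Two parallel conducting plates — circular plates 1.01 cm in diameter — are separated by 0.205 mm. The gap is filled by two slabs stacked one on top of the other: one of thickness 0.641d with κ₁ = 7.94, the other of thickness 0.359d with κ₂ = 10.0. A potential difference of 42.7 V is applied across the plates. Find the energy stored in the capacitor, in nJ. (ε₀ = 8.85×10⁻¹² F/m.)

27.0 nJ

A = π(1.01/2 cm)² = 8.01×10⁻⁵ m².
Stacked slabs ⇒ two capacitors in series, each with the full plate area.
C₁ = κ₁ε₀A/d₁ = 7.94 × 8.85×10⁻¹² × 8.01×10⁻⁵ / 1.31×10⁻⁴ = 4.28×10⁻¹¹ F.
C₂ = κ₂ε₀A/d₂ = 10.0 × 8.85×10⁻¹² × 8.01×10⁻⁵ / 7.36×10⁻⁵ = 9.63×10⁻¹¹ F.
C = (1/C₁ + 1/C₂)⁻¹ = 2.97×10⁻¹¹ F.
U = ½CV² = ½ × 2.97×10⁻¹¹ × (42.7)² = 2.70×10⁻⁸ J.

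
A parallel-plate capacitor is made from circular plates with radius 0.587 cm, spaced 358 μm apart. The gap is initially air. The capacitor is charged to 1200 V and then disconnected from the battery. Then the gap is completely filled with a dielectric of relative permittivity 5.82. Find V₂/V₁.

Isolated ⇒ Q is held fixed.
C₂ = 5.82 C₁ and V = Q/C, so V₂/V₁ = C₁/C₂ = 0.172.

V₂/V₁ ≈ 0.172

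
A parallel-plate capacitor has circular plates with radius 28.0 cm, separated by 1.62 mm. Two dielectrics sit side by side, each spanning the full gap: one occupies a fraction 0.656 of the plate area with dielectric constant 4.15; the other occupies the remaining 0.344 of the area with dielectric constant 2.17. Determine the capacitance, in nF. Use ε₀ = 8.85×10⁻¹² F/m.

4.67 nF

A = π(28.0 cm)² = 0.246 m².
Side-by-side slabs ⇒ two capacitors in parallel, each spanning the full gap.
C₁ = κ₁ε₀A₁/d = 4.15 × 8.85×10⁻¹² × 0.162 / 1.62×10⁻³ = 3.66×10⁻⁹ F.
C₂ = κ₂ε₀A₂/d = 2.17 × 8.85×10⁻¹² × 8.47×10⁻² / 1.62×10⁻³ = 1.00×10⁻⁹ F.
C = C₁ + C₂ = 4.67×10⁻⁹ F.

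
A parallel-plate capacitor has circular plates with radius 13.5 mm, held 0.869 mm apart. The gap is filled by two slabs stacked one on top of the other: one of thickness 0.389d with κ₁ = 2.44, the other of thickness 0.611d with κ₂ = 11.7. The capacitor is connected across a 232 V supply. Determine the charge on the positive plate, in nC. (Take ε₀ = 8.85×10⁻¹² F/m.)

6.39 nC

A = π(13.5 mm)² = 5.73×10⁻⁴ m².
Stacked slabs ⇒ two capacitors in series, each with the full plate area.
C₁ = κ₁ε₀A/d₁ = 2.44 × 8.85×10⁻¹² × 5.73×10⁻⁴ / 3.38×10⁻⁴ = 3.66×10⁻¹¹ F.
C₂ = κ₂ε₀A/d₂ = 11.7 × 8.85×10⁻¹² × 5.73×10⁻⁴ / 5.31×10⁻⁴ = 1.12×10⁻¹⁰ F.
C = (1/C₁ + 1/C₂)⁻¹ = 2.76×10⁻¹¹ F.
Q = CV = 2.76×10⁻¹¹ × 232 = 6.39×10⁻⁹ C.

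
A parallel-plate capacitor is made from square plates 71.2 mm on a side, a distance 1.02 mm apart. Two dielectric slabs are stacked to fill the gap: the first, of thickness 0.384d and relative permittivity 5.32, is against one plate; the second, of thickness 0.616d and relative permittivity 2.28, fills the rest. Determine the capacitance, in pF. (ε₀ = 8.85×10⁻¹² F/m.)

C ≈ 128 pF

A = (71.2 mm)² = 5.07×10⁻³ m².
Stacked slabs ⇒ two capacitors in series, each with the full plate area.
C₁ = κ₁ε₀A/d₁ = 5.32 × 8.85×10⁻¹² × 5.07×10⁻³ / 3.92×10⁻⁴ = 6.09×10⁻¹⁰ F.
C₂ = κ₂ε₀A/d₂ = 2.28 × 8.85×10⁻¹² × 5.07×10⁻³ / 6.28×10⁻⁴ = 1.63×10⁻¹⁰ F.
C = (1/C₁ + 1/C₂)⁻¹ = 1.28×10⁻¹⁰ F.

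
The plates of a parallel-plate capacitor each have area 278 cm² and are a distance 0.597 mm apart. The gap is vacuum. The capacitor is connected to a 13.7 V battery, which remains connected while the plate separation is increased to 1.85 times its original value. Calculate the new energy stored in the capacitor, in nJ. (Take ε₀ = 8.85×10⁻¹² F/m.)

A = 278 cm² = 2.78×10⁻² m².
Initially C₁ = ε₀A/d = 8.85×10⁻¹² × 2.78×10⁻² / 5.97×10⁻⁴ = 4.12×10⁻¹⁰ F.
U₁ = 3.87×10⁻⁸ J.
Battery connected ⇒ V is held fixed. C₂ = 0.541 C₁ and U = ½CV², so U₂/U₁ = C₂/C₁ = 0.541.
U₂ = 0.541 × 3.87×10⁻⁸ = 2.09×10⁻⁸ J.

20.9 nJ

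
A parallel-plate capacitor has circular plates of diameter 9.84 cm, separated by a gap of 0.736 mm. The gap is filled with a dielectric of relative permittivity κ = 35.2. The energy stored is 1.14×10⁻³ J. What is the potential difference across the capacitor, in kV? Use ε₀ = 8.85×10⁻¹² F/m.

V ≈ 0.842 kV

A = π(9.84/2 cm)² = 7.60×10⁻³ m².
C = κε₀A/d = 35.2 × 8.85×10⁻¹² × 7.60×10⁻³ / 7.36×10⁻⁴ = 3.22×10⁻⁹ F.
V = √(2U/C) = √(2 × 1.14×10⁻³ / 3.22×10⁻⁹) = 8.42×10² V.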